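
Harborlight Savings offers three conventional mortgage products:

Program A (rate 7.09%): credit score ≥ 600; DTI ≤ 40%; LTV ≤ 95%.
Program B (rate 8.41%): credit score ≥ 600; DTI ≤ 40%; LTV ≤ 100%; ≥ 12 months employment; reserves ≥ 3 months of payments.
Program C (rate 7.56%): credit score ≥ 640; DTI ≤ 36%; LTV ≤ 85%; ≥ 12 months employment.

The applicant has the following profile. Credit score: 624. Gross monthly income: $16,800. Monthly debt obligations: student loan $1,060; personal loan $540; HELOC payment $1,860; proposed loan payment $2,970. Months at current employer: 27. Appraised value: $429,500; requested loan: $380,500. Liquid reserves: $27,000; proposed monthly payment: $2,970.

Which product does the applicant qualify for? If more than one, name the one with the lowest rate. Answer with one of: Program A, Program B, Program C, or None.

Total debts = (1,060 + 540 + 1,860 + 2,970) = 6,430; DTI = 6,430/16,800 = 38.3%.
LTV = 380,500/429,500 = 88.6%.
Reserves = 27,000/2,970 = 9.1 months.
Program A: score 624 ≥ 600; DTI 38.3% ≤ 40%; LTV 88.6% ≤ 95% → qualifies.
Program B: score 624 ≥ 600; DTI 38.3% ≤ 40%; LTV 88.6% ≤ 100%; employment 27 ≥ 12 mo; reserves 9.1 ≥ 3 mo → qualifies.
Program C: score 624 < 640; DTI 38.3% > 36%; LTV 88.6% > 85%; employment 27 ≥ 12 mo → does not qualify.
Qualifying: Program A, Program B. Lowest rate is 7.09% → Program A.

Program A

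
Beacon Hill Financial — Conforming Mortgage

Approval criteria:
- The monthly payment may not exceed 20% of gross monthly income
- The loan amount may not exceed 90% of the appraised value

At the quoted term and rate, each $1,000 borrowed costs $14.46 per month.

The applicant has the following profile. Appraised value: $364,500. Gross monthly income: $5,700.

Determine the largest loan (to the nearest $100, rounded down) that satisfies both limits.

Payment cap: 20% × $5,700 = $1,140/month.
At $14.46 per $1,000, that supports 1,140/14.46 × 1,000 ≈ $78,838 → $78,800.
LTV cap: 90% × $364,500 = $328,050 → $328,000.
Binding constraint: payment-to-income.

$78,800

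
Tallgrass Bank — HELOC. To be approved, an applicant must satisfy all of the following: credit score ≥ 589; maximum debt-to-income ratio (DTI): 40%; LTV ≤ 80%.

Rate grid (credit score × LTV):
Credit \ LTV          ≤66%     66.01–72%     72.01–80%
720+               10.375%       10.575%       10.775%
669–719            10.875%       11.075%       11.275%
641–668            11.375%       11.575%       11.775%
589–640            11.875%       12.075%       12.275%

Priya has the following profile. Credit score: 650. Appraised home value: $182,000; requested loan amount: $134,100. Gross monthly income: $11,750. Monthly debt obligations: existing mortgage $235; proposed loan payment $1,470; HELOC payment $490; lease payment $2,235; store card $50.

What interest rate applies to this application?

11.775%

Credit score 650 ≥ 589; Total monthly debts = (235 + 1,470 + 490 + 2,235 + 50) = 4,480. Debt-to-income = 4,480/11,750 = 38.1% — meets 40% limit
LTV = 134,100/182,000 = 73.7% ≤ 80%
Row: 650 falls in 641–668. Column: 73.7% falls in 72.01–80%. Rate = 11.775%.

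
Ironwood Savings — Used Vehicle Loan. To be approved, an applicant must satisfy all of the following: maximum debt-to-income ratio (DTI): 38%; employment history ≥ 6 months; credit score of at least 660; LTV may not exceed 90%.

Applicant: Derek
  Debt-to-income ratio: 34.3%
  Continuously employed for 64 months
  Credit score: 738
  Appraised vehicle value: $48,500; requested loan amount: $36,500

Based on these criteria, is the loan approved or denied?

Approved

DTI 34.3% is within the 38% limit
Employment 64 ≥ 6 months
Credit score 738 ≥ 660 (meets)
LTV = 36,500/48,500 = 75.3% ≤ 90%
All criteria satisfied.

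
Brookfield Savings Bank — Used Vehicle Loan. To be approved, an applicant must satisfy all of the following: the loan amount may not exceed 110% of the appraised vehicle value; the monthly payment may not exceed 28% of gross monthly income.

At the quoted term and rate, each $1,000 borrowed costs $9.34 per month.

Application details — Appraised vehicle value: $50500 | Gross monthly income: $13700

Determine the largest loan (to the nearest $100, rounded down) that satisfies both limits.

Payment cap: 28% × $13,700 = $3,836/month.
At $9.34 per $1,000, that supports 3,836/9.34 × 1,000 ≈ $410,706 → $410,700.
LTV cap: 110% × $50,500 = $55,550 → $55,500.
Binding constraint: loan-to-value.

$55,500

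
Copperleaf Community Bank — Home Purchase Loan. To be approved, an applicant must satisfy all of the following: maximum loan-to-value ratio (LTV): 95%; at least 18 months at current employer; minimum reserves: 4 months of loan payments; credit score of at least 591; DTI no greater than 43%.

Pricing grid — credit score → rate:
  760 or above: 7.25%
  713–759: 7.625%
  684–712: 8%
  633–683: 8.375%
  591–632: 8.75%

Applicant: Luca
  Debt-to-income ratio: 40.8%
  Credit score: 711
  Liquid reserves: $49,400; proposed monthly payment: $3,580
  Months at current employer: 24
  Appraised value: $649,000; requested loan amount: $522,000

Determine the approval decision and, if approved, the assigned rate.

Credit score 711 ≥ 591 (meets minimum)
Reserves: 49,400 ÷ 3,580 = 13.8 months (meets 4-month minimum)
DTI 40.8% ≤ 43%
LTV: 522,000 ÷ 649,000 = 80.4%, within 95% cap
Employment 24 ≥ 18 months
All requirements met. Score 711 falls in the 684–712 tier → 8%.

Approved at 8%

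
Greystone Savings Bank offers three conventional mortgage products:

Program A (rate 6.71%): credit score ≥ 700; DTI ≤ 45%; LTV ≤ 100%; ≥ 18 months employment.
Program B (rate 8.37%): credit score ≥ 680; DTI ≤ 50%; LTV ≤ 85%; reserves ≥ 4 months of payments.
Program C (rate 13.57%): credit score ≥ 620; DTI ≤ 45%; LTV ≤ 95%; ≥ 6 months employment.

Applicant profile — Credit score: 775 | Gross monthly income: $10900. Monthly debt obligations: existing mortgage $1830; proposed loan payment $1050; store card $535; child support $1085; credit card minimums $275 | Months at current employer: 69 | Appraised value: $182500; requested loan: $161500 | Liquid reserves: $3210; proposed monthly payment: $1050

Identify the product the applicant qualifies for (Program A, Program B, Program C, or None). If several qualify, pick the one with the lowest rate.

Total debts = (1,830 + 1,050 + 535 + 1,085 + 275) = 4,775; DTI = 4,775/10,900 = 43.8%.
LTV = 161,500/182,500 = 88.5%.
Reserves = 3,210/1,050 = 3.1 months.
Program A: score 775 ≥ 700; DTI 43.8% ≤ 45%; LTV 88.5% ≤ 100%; employment 69 ≥ 18 mo → qualifies.
Program B: score 775 ≥ 680; DTI 43.8% ≤ 50%; LTV 88.5% > 85%; reserves 3.1 < 4 mo → does not qualify.
Program C: score 775 ≥ 620; DTI 43.8% ≤ 45%; LTV 88.5% ≤ 95%; employment 69 ≥ 6 mo → qualifies.
Qualifying: Program A, Program C. Lowest rate is 6.71% → Program A.

Program A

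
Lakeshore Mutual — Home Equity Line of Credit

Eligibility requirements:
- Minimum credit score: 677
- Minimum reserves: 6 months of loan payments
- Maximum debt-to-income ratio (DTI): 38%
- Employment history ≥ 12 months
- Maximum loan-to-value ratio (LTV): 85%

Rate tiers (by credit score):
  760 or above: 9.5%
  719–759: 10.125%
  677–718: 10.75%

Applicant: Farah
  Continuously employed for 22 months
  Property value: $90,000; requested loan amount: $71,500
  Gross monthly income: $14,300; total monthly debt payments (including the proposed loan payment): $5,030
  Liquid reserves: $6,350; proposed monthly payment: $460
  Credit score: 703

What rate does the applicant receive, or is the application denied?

Approved at 10.75%

Credit score 703 ≥ 677 (meets minimum)
Loan-to-value = 71,500/90,000 = 79.4% — pass (85% max)
Employment 22 ≥ 12 months
Debt-to-income = 5,030/14,300 = 35.2% — meets 38% limit
Reserves: 6,350 ÷ 460 = 13.8 months (meets 6-month minimum)
All requirements met. Score 703 falls in the 677–718 tier → 10.75%.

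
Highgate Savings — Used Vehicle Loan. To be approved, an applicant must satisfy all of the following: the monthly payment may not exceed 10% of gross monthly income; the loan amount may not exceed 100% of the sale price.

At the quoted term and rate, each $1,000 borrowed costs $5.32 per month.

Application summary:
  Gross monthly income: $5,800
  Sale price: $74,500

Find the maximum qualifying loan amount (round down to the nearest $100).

Payment cap: 10% × $5,800 = $580/month.
At $5.32 per $1,000, that supports 580/5.32 × 1,000 ≈ $109,022 → $109,000.
LTV cap: 100% × $74,500 = $74,500 → $74,500.
Binding constraint: loan-to-value.

$74,500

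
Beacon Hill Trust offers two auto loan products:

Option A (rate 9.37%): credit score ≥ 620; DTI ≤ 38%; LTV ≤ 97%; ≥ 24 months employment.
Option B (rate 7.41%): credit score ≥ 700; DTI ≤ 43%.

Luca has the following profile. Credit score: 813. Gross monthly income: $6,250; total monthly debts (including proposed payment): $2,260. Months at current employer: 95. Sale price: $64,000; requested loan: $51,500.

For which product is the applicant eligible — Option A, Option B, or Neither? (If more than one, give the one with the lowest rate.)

Option B

DTI = 2,260/6,250 = 36.2%.
LTV = 51,500/64,000 = 80.5%.
Option A: score 813 ≥ 620; DTI 36.2% ≤ 38%; LTV 80.5% ≤ 97%; employment 95 ≥ 24 mo → qualifies.
Option B: score 813 ≥ 700; DTI 36.2% ≤ 43% → qualifies.
Qualifying: Option A, Option B. Lowest rate is 7.41% → Option B.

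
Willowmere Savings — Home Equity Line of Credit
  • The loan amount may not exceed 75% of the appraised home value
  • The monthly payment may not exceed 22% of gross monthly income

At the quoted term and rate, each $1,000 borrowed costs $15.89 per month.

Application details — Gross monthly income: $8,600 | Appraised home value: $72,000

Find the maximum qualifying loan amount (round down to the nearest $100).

$54,000

Payment cap: 22% × $8,600 = $1,892/month.
At $15.89 per $1,000, that supports 1,892/15.89 × 1,000 ≈ $119,068 → $119,000.
LTV cap: 75% × $72,000 = $54,000 → $54,000.
Binding constraint: loan-to-value.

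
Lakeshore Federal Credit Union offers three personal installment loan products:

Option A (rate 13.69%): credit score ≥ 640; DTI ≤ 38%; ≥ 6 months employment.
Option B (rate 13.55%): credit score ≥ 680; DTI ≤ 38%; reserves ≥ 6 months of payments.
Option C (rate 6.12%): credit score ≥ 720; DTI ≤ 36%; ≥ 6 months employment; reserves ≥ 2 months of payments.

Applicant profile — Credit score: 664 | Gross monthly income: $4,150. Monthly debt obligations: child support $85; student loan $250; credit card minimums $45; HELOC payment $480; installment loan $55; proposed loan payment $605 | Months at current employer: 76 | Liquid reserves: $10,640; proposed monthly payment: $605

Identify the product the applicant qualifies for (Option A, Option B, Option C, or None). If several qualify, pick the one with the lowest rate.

Option A

Total debts = (85 + 250 + 45 + 480 + 55 + 605) = 1,520; DTI = 1,520/4,150 = 36.6%.
Reserves = 10,640/605 = 17.6 months.
Option A: score 664 ≥ 640; DTI 36.6% ≤ 38%; employment 76 ≥ 6 mo → qualifies.
Option B: score 664 < 680; DTI 36.6% ≤ 38%; reserves 17.6 ≥ 6 mo → does not qualify.
Option C: score 664 < 720; DTI 36.6% > 36%; employment 76 ≥ 6 mo; reserves 17.6 ≥ 2 mo → does not qualify.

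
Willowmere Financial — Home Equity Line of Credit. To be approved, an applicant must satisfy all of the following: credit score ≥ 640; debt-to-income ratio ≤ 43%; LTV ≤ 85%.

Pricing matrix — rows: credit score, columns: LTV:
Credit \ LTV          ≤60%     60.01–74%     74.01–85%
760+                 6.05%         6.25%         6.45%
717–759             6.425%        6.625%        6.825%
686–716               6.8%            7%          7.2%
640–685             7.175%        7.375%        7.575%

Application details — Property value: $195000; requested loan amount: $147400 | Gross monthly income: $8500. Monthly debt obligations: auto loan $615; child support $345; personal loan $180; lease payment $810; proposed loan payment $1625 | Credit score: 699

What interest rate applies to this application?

7.2%

Credit score 699 ≥ 640; Total monthly debts = (615 + 345 + 180 + 810 + 1,625) = 3,575. DTI = 3,575/8,500 = 42.1% ≤ 43%
Loan-to-value = 147,400/195,000 = 75.6% — pass (85% max)
Row: 699 falls in 686–716. Column: 75.6% falls in 74.01–85%. Rate = 7.2%.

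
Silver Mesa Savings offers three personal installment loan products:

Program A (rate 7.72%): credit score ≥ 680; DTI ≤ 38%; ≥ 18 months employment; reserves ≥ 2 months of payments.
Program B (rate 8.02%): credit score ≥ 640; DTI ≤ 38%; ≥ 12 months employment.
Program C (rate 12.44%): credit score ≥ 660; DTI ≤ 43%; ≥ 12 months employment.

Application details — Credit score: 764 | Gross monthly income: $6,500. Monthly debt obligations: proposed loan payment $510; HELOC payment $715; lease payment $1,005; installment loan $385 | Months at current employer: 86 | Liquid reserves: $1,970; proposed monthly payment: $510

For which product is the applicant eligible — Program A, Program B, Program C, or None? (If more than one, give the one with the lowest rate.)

Total debts = (510 + 715 + 1,005 + 385) = 2,615; DTI = 2,615/6,500 = 40.2%.
Reserves = 1,970/510 = 3.9 months.
Program A: score 764 ≥ 680; DTI 40.2% > 38%; employment 86 ≥ 18 mo; reserves 3.9 ≥ 2 mo → does not qualify.
Program B: score 764 ≥ 640; DTI 40.2% > 38%; employment 86 ≥ 12 mo → does not qualify.
Program C: score 764 ≥ 660; DTI 40.2% ≤ 43%; employment 86 ≥ 12 mo → qualifies.

Program C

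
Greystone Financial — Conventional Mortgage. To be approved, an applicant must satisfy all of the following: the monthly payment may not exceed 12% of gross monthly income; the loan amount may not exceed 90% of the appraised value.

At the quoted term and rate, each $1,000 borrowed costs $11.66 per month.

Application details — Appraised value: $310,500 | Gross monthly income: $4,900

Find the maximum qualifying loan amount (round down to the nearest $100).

Payment cap: 12% × $4,900 = $588/month.
At $11.66 per $1,000, that supports 588/11.66 × 1,000 ≈ $50,428 → $50,400.
LTV cap: 90% × $310,500 = $279,450 → $279,400.
Binding constraint: payment-to-income.

$50,400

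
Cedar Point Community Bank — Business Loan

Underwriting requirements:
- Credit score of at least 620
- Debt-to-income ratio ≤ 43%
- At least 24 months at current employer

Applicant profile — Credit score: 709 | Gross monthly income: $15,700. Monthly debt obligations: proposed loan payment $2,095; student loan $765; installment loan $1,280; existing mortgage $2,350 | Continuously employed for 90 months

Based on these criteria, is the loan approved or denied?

Approved

Credit score 709 ≥ 620 (meets)
Total monthly debts = (2,095 + 765 + 1,280 + 2,350) = 6,490. DTI: 6,490 ÷ 15,700 = 41.3%, within the 43% cap
Employment 90 ≥ 24 months
All criteria satisfied.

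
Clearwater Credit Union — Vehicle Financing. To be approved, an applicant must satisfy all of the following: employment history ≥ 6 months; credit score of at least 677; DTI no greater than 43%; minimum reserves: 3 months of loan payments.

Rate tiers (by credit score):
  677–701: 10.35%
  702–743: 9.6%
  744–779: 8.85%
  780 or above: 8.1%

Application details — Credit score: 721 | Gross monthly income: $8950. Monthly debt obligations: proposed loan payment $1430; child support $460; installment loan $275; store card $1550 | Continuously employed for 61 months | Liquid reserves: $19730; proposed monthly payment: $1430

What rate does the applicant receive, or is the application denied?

Credit score 721 ≥ 677 (meets minimum)
Total monthly debts = (1,430 + 460 + 275 + 1,550) = 3,715. DTI: 3,715 ÷ 8,950 = 41.5%, within the 43% cap
Reserves: 19,730 ÷ 1,430 = 13.8 months (meets 3-month minimum)
Employment 61 ≥ 6 months
All requirements met. Score 721 falls in the 702–743 tier → 9.6%.

Approved at 9.6%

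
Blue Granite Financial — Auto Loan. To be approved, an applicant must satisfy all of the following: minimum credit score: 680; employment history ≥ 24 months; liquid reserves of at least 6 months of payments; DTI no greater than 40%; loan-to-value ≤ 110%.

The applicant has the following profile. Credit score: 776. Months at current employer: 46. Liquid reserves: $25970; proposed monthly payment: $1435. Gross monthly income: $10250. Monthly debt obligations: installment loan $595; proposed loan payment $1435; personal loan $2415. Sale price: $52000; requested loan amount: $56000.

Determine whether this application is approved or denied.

Credit score 776 ≥ 680 (meets)
Employment 46 ≥ 24 months
Liquid reserves cover 25,970/1,435 = 18.1 months — ≥ 6 required
Total monthly debts = (595 + 1,435 + 2,415) = 4,445. DTI: 4,445 ÷ 10,250 = 43.4%, exceeds the 40% cap
Loan-to-value = 56,000/52,000 = 107.7% — pass (110% max)
Fails on DTI.

Denied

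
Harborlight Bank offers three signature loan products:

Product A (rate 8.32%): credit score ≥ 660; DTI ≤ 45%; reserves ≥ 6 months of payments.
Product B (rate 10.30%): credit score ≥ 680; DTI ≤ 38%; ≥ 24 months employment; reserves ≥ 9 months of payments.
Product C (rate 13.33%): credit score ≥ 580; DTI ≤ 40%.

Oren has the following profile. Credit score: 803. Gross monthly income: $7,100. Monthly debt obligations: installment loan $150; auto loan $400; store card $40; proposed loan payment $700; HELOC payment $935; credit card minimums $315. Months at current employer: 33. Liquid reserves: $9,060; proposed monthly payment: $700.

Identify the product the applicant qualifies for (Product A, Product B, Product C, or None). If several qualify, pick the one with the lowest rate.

Total debts = (150 + 400 + 40 + 700 + 935 + 315) = 2,540; DTI = 2,540/7,100 = 35.8%.
Reserves = 9,060/700 = 12.9 months.
Product A: score 803 ≥ 660; DTI 35.8% ≤ 45%; reserves 12.9 ≥ 6 mo → qualifies.
Product B: score 803 ≥ 680; DTI 35.8% ≤ 38%; employment 33 ≥ 24 mo; reserves 12.9 ≥ 9 mo → qualifies.
Product C: score 803 ≥ 580; DTI 35.8% ≤ 40% → qualifies.
Qualifying: Product A, Product B, Product C. Lowest rate is 8.32% → Product A.

Product A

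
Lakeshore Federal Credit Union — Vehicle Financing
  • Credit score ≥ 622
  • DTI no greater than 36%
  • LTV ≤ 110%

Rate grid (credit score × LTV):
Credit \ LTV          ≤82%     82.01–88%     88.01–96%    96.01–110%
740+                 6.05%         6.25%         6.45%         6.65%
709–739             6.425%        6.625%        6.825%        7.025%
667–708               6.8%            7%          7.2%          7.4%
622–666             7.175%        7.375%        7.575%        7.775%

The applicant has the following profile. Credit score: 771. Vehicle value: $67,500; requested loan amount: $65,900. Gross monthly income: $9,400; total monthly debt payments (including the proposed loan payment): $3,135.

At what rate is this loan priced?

Credit score 771 ≥ 622; DTI: 3,135 ÷ 9,400 = 33.4%, within the 36% cap
LTV = 65,900/67,500 = 97.6% ≤ 110%
Score 771 is in the 740+ band; LTV 97.6% is in the 96.01–110% band → 6.65%.

6.65%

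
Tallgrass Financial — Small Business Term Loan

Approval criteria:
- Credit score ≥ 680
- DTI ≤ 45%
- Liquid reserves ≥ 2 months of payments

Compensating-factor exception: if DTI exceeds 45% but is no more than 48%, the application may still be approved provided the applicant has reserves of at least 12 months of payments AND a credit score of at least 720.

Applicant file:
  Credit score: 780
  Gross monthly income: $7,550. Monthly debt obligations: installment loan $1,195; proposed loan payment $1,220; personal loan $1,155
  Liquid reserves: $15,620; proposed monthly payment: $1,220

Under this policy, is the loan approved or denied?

Approved

Credit score 780 ≥ 680 (meets base)
Total debts = (1,195 + 1,220 + 1,155) = 3,570. DTI = 3,570/7,550 = 47.3% > 45% — standard DTI limit exceeded.
Liquid reserves cover 15,620/1,220 = 12.8 months — ≥ 2 required
DTI 47.3% is within the 45%–48% exception band; checking compensating factors.
Override check — reserves: 12.8 mo (ok); score: 780 (ok).
Both override conditions satisfied; DTI exception granted.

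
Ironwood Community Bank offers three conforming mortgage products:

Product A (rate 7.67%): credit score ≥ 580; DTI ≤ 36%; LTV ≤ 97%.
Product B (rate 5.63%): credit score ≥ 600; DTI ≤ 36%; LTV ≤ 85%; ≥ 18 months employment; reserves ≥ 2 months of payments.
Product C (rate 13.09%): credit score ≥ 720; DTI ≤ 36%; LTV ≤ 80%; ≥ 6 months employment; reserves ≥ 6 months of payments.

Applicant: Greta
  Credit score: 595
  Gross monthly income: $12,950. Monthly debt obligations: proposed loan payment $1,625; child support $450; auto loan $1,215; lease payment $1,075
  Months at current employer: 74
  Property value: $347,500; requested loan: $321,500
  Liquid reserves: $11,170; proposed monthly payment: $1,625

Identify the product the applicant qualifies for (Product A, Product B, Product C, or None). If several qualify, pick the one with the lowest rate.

Product A

Total debts = (1,625 + 450 + 1,215 + 1,075) = 4,365; DTI = 4,365/12,950 = 33.7%.
LTV = 321,500/347,500 = 92.5%.
Reserves = 11,170/1,625 = 6.9 months.
Product A: score 595 ≥ 580; DTI 33.7% ≤ 36%; LTV 92.5% ≤ 97% → qualifies.
Product B: score 595 < 600; DTI 33.7% ≤ 36%; LTV 92.5% > 85%; employment 74 ≥ 18 mo; reserves 6.9 ≥ 2 mo → does not qualify.
Product C: score 595 < 720; DTI 33.7% ≤ 36%; LTV 92.5% > 80%; employment 74 ≥ 6 mo; reserves 6.9 ≥ 6 mo → does not qualify.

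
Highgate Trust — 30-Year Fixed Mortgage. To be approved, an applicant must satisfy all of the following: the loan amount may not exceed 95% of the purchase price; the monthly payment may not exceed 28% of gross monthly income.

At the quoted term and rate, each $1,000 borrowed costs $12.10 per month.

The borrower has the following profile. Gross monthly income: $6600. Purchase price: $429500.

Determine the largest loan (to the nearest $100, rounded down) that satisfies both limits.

Payment cap: 28% × $6,600 = $1,848/month.
At $12.10 per $1,000, that supports 1,848/12.10 × 1,000 ≈ $152,727 → $152,700.
LTV cap: 95% × $429,500 = $408,025 → $408,000.
Binding constraint: payment-to-income.

$152,700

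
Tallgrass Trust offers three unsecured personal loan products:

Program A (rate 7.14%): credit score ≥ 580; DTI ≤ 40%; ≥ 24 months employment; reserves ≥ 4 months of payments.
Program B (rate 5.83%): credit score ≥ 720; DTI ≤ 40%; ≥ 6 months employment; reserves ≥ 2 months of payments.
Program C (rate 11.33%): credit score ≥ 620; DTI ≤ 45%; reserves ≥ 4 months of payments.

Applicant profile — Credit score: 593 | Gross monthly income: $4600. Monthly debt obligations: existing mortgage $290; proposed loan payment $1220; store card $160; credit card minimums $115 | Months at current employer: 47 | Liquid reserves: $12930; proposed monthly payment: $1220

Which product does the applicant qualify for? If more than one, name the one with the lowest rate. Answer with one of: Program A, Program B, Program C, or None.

Program A

Total debts = (290 + 1,220 + 160 + 115) = 1,785; DTI = 1,785/4,600 = 38.8%.
Reserves = 12,930/1,220 = 10.6 months.
Program A: score 593 ≥ 580; DTI 38.8% ≤ 40%; employment 47 ≥ 24 mo; reserves 10.6 ≥ 4 mo → qualifies.
Program B: score 593 < 720; DTI 38.8% ≤ 40%; employment 47 ≥ 6 mo; reserves 10.6 ≥ 2 mo → does not qualify.
Program C: score 593 < 620; DTI 38.8% ≤ 45%; reserves 10.6 ≥ 4 mo → does not qualify.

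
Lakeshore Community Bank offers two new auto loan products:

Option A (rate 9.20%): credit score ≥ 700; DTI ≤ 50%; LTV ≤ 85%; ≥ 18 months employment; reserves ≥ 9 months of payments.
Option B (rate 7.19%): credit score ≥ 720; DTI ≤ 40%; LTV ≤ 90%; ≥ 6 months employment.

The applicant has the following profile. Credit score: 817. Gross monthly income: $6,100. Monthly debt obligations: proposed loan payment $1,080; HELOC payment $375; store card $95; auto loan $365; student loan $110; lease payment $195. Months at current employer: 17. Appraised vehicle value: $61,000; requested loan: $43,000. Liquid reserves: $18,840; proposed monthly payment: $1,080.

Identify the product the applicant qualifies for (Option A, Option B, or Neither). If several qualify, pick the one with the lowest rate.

Total debts = (1,080 + 375 + 95 + 365 + 110 + 195) = 2,220; DTI = 2,220/6,100 = 36.4%.
LTV = 43,000/61,000 = 70.5%.
Reserves = 18,840/1,080 = 17.4 months.
Option A: score 817 ≥ 700; DTI 36.4% ≤ 50%; LTV 70.5% ≤ 85%; employment 17 < 18 mo; reserves 17.4 ≥ 9 mo → does not qualify.
Option B: score 817 ≥ 720; DTI 36.4% ≤ 40%; LTV 70.5% ≤ 90%; employment 17 ≥ 6 mo → qualifies.

Option B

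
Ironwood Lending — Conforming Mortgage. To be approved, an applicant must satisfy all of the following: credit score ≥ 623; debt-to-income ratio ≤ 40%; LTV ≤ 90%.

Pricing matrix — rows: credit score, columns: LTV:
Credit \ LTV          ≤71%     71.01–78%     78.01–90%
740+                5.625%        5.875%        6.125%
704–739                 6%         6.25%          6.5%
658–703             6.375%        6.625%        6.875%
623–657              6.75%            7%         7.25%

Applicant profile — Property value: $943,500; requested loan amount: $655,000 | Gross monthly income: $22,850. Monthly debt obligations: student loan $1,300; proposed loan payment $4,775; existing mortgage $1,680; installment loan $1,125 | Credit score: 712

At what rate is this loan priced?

6%

Credit score 712 ≥ 623; Total monthly debts = (1,300 + 4,775 + 1,680 + 1,125) = 8,880. Debt-to-income = 8,880/22,850 = 38.9% — meets 40% limit
LTV = 655,000/943,500 = 69.4% ≤ 90%
Score 712 is in the 704–739 band; LTV 69.4% is in the ≤71% band → 6%.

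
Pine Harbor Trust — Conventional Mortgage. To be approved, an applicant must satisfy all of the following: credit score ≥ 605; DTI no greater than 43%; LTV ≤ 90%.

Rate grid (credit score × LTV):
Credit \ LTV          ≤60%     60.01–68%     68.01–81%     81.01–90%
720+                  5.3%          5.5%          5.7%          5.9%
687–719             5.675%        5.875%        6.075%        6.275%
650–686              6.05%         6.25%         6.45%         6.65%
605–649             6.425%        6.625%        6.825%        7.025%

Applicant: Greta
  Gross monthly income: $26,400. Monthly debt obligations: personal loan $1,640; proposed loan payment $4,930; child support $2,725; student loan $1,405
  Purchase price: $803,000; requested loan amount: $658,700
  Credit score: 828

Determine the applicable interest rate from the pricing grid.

Credit score 828 ≥ 605; Total monthly debts = (1,640 + 4,930 + 2,725 + 1,405) = 10,700. Debt-to-income = 10,700/26,400 = 40.5% — meets 43% limit
Loan-to-value = 658,700/803,000 = 82% — pass (90% max)
Score 828 is in the 720+ band; LTV 82% is in the 81.01–90% band → 5.9%.

5.9%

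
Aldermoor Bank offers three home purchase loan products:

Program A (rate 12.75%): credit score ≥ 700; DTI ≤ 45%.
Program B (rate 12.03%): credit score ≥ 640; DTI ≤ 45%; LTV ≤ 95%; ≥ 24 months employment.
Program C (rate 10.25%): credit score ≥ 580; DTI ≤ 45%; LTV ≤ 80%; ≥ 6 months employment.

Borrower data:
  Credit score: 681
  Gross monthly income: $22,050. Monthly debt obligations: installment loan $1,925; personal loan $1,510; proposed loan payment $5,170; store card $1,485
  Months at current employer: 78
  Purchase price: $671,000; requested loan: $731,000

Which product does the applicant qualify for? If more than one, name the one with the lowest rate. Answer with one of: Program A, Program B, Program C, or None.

None

Total debts = (1,925 + 1,510 + 5,170 + 1,485) = 10,090; DTI = 10,090/22,050 = 45.8%.
LTV = 731,000/671,000 = 108.9%.
Program A: score 681 < 700; DTI 45.8% > 45% → does not qualify.
Program B: score 681 ≥ 640; DTI 45.8% > 45%; LTV 108.9% > 95%; employment 78 ≥ 24 mo → does not qualify.
Program C: score 681 ≥ 580; DTI 45.8% > 45%; LTV 108.9% > 80%; employment 78 ≥ 6 mo → does not qualify.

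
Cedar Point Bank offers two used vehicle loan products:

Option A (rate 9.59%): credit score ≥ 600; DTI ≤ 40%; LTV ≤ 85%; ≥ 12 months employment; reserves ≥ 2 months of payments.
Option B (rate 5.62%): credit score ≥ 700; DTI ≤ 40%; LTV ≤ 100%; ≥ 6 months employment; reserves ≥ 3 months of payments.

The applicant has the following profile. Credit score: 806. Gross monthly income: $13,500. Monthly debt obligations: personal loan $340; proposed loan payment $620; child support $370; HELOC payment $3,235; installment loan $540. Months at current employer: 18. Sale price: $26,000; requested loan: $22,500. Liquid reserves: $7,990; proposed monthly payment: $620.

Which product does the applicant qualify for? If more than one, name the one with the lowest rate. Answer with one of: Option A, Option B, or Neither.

Option B

Total debts = (340 + 620 + 370 + 3,235 + 540) = 5,105; DTI = 5,105/13,500 = 37.8%.
LTV = 22,500/26,000 = 86.5%.
Reserves = 7,990/620 = 12.9 months.
Option A: score 806 ≥ 600; DTI 37.8% ≤ 40%; LTV 86.5% > 85%; employment 18 ≥ 12 mo; reserves 12.9 ≥ 2 mo → does not qualify.
Option B: score 806 ≥ 700; DTI 37.8% ≤ 40%; LTV 86.5% ≤ 100%; employment 18 ≥ 6 mo; reserves 12.9 ≥ 3 mo → qualifies.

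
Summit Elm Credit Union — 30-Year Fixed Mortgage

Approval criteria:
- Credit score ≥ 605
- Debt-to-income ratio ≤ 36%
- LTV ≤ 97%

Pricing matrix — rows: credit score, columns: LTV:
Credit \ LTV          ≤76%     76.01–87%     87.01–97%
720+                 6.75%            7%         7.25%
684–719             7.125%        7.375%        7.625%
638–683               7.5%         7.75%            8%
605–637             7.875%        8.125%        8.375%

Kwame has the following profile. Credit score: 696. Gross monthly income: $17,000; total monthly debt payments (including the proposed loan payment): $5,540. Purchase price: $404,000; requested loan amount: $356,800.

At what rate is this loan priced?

Credit score 696 ≥ 605; DTI: 5,540 ÷ 17,000 = 32.6%, within the 36% cap
LTV: 356,800 ÷ 404,000 = 88.3%, within 97% cap
Row: 696 falls in 684–719. Column: 88.3% falls in 87.01–97%. Rate = 7.625%.

7.625%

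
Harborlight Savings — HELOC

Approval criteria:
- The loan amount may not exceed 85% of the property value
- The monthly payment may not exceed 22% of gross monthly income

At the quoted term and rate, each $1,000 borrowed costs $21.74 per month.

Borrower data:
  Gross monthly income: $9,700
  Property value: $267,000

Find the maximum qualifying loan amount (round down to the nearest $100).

$98,100

Payment cap: 22% × $9,700 = $2,134/month.
At $21.74 per $1,000, that supports 2,134/21.74 × 1,000 ≈ $98,160 → $98,100.
LTV cap: 85% × $267,000 = $226,950 → $226,900.
Binding constraint: payment-to-income.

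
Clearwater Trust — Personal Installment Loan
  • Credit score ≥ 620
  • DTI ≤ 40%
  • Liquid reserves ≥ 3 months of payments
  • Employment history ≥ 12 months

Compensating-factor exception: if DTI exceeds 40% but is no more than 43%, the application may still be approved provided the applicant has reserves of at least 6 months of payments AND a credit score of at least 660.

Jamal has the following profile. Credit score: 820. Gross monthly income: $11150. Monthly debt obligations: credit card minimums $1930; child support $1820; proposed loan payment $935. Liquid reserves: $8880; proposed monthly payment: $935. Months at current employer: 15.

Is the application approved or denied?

Approved

Credit score 820 ≥ 620 (meets base)
Total debts = (1,930 + 1,820 + 935) = 4,685. DTI = 4,685/11,150 = 42% > 40% — standard DTI limit exceeded.
Liquid reserves cover 8,880/935 = 9.5 months — ≥ 3 required
Employment 15 ≥ 12 months
DTI 42% is within the 40%–43% exception band; checking compensating factors.
Override check — reserves: 9.5 mo (ok); score: 820 (ok).
Both compensating conditions met → exception applies.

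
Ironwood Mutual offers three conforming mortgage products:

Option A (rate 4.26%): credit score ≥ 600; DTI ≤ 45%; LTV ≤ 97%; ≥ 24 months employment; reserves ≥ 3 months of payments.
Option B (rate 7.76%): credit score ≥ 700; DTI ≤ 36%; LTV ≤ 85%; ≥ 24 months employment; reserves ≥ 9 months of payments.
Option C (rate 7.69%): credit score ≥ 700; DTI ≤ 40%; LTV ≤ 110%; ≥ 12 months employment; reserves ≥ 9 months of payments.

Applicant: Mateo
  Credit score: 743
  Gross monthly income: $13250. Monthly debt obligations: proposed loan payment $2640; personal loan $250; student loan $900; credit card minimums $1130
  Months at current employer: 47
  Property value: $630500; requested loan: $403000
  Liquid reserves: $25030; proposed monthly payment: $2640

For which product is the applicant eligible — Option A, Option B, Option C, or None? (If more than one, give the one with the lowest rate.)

Total debts = (2,640 + 250 + 900 + 1,130) = 4,920; DTI = 4,920/13,250 = 37.1%.
LTV = 403,000/630,500 = 63.9%.
Reserves = 25,030/2,640 = 9.5 months.
Option A: score 743 ≥ 600; DTI 37.1% ≤ 45%; LTV 63.9% ≤ 97%; employment 47 ≥ 24 mo; reserves 9.5 ≥ 3 mo → qualifies.
Option B: score 743 ≥ 700; DTI 37.1% > 36%; LTV 63.9% ≤ 85%; employment 47 ≥ 24 mo; reserves 9.5 ≥ 9 mo → does not qualify.
Option C: score 743 ≥ 700; DTI 37.1% ≤ 40%; LTV 63.9% ≤ 110%; employment 47 ≥ 12 mo; reserves 9.5 ≥ 9 mo → qualifies.
Qualifying: Option A, Option C. Lowest rate is 4.26% → Option A.

Option A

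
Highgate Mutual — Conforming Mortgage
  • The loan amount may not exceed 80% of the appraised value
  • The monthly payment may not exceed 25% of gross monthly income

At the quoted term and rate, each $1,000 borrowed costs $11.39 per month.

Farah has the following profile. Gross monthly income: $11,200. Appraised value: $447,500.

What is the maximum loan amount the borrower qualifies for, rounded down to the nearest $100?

Payment cap: 25% × $11,200 = $2,800/month.
At $11.39 per $1,000, that supports 2,800/11.39 × 1,000 ≈ $245,829 → $245,800.
LTV cap: 80% × $447,500 = $358,000 → $358,000.
Binding constraint: payment-to-income.

$245,800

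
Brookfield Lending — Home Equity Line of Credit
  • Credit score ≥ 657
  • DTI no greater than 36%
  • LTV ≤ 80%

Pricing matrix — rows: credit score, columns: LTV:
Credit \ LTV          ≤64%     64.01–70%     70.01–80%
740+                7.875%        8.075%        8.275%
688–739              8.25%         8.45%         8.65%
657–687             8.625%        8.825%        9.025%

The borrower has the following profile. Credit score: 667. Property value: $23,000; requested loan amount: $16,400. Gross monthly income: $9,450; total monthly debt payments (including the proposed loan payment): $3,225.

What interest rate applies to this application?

Credit score 667 ≥ 657; DTI: 3,225 ÷ 9,450 = 34.1%, within the 36% cap
LTV = 16,400/23,000 = 71.3% ≤ 80%
Score 667 is in the 657–687 band; LTV 71.3% is in the 70.01–80% band → 9.025%.

9.025%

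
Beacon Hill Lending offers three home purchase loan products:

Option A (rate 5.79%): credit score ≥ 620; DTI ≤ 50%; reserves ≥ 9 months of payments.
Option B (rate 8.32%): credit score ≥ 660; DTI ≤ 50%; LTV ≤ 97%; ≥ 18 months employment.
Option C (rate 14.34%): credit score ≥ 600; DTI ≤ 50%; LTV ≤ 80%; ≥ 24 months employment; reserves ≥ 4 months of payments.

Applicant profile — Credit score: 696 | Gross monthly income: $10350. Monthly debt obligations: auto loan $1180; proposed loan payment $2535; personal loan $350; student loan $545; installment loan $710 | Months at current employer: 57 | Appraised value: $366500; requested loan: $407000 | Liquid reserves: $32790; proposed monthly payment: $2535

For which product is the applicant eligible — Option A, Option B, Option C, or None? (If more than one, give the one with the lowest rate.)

Total debts = (1,180 + 2,535 + 350 + 545 + 710) = 5,320; DTI = 5,320/10,350 = 51.4%.
LTV = 407,000/366,500 = 111.1%.
Reserves = 32,790/2,535 = 12.9 months.
Option A: score 696 ≥ 620; DTI 51.4% > 50%; reserves 12.9 ≥ 9 mo → does not qualify.
Option B: score 696 ≥ 660; DTI 51.4% > 50%; LTV 111.1% > 97%; employment 57 ≥ 18 mo → does not qualify.
Option C: score 696 ≥ 600; DTI 51.4% > 50%; LTV 111.1% > 80%; employment 57 ≥ 24 mo; reserves 12.9 ≥ 4 mo → does not qualify.

None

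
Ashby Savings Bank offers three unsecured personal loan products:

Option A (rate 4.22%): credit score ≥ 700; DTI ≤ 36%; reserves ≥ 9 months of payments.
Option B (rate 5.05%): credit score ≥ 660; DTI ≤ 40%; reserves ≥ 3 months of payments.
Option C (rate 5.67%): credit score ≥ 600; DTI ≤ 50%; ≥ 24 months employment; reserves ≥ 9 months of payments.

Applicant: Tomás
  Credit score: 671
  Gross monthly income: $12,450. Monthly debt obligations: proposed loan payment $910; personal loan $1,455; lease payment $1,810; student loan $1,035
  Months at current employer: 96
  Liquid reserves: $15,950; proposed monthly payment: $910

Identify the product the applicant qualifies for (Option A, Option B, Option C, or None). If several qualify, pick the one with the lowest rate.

Total debts = (910 + 1,455 + 1,810 + 1,035) = 5,210; DTI = 5,210/12,450 = 41.8%.
Reserves = 15,950/910 = 17.5 months.
Option A: score 671 < 700; DTI 41.8% > 36%; reserves 17.5 ≥ 9 mo → does not qualify.
Option B: score 671 ≥ 660; DTI 41.8% > 40%; reserves 17.5 ≥ 3 mo → does not qualify.
Option C: score 671 ≥ 600; DTI 41.8% ≤ 50%; employment 96 ≥ 24 mo; reserves 17.5 ≥ 9 mo → qualifies.

Option C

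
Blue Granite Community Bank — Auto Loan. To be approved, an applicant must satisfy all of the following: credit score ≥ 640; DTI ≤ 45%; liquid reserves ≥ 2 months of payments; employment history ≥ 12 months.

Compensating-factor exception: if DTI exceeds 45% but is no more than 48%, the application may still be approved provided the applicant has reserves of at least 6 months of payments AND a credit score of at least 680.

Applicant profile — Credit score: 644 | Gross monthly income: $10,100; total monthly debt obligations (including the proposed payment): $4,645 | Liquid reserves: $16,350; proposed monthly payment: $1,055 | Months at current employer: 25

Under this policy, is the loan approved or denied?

Credit score 644 ≥ 640 (meets base)
DTI: 4,645 ÷ 10,100 = 46%, over the 45% base limit.
Reserves = 16,350/1,055 = 15.5 months ≥ 2
Employment 25 ≥ 12 months
DTI 46% is within the 45%–48% exception band; checking compensating factors.
Override check — reserves: 15.5 mo (ok); score: 644 (below 680).
Compensating-factor requirement not fully met.

Denied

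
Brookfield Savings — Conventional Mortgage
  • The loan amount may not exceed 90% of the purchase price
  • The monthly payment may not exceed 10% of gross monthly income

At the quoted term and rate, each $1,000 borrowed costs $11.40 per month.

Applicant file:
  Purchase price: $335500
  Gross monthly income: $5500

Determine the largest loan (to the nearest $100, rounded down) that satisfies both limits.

$48,200

Payment cap: 10% × $5,500 = $550/month.
At $11.40 per $1,000, that supports 550/11.40 × 1,000 ≈ $48,245 → $48,200.
LTV cap: 90% × $335,500 = $301,950 → $301,900.
Binding constraint: payment-to-income.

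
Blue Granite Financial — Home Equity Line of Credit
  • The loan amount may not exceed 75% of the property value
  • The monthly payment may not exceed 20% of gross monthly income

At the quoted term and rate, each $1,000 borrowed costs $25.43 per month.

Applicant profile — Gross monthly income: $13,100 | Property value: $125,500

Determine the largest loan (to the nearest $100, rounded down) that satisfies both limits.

$94,100

Payment cap: 20% × $13,100 = $2,620/month.
At $25.43 per $1,000, that supports 2,620/25.43 × 1,000 ≈ $103,027 → $103,000.
LTV cap: 75% × $125,500 = $94,125 → $94,100.
Binding constraint: loan-to-value.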